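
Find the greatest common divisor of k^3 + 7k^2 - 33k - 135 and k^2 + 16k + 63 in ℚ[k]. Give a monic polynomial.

k + 9

Euclidean algorithm in ℚ[k]:
  k^3 + 7k^2 - 33k - 135 = (k - 9)(k^2 + 16k + 63) + (48k + 432)
  k^2 + 16k + 63 = ((1/48)k + 7/48)(48k + 432) + (0)
Last nonzero remainder: 48k + 432. Dividing through by 48 gives the monic gcd k + 9.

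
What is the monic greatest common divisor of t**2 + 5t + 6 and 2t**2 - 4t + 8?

Euclidean algorithm in ℚ[t]:
  t**2 + 5t + 6 = (1/2)(2t**2 - 4t + 8) + (7t + 2)
  2t**2 - 4t + 8 = ((2/7)t - 32/49)(7t + 2) + (456/49)
  7t + 2 = ((343/456)t + 49/228)(456/49) + (0)
The last nonzero remainder is the constant 456/49, so the polynomials are coprime and gcd = 1.

1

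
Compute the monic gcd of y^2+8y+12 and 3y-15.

Apply the Euclidean algorithm:
  y^2+8y+12 = ((1/3)y+13/3)(3y-15) + (77)
  3y-15 = ((3/77)y-15/77)(77) + (0)
The last nonzero remainder is the constant 77, so the polynomials are coprime and gcd = 1.

1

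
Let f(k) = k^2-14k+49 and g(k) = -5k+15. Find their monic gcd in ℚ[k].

Euclidean algorithm in ℚ[k]:
  k^2-14k+49 = (-(1/5)k+11/5)(-5k+15) + (16)
  -5k+15 = (-(5/16)k+15/16)(16) + (0)
The last nonzero remainder is the constant 16, so the polynomials are coprime and gcd = 1.

1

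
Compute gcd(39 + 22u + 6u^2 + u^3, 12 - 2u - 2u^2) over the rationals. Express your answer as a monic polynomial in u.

3 + u

By polynomial division,
  u^3 + 6u^2 + 22u + 39 = (-(1/2)u - 5/2)(-2u^2 - 2u + 12) + (23u + 69)
  -2u^2 - 2u + 12 = (-(2/23)u + 4/23)(23u + 69) + (0)
Last nonzero remainder: 23u + 69. Dividing through by 23 gives the monic gcd u + 3.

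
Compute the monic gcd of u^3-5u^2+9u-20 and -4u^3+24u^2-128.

u-4

Apply the Euclidean algorithm:
  u^3-5u^2+9u-20 = (-1/4)(-4u^3+24u^2-128) + (u^2+9u-52)
  -4u^3+24u^2-128 = (-4u+60)(u^2+9u-52) + (-748u+2992)
  u^2+9u-52 = (-(1/748)u-13/748)(-748u+2992) + (0)
Last nonzero remainder: -748u+2992. Dividing through by -748 gives the monic gcd u-4.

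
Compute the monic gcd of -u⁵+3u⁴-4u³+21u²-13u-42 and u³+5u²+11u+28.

u²+u+7

Euclidean algorithm in ℚ[u]:
  -u⁵+3u⁴-4u³+21u²-13u-42 = (-u²+8u-33)(u³+5u²+11u+28) + (126u²+126u+882)
  u³+5u²+11u+28 = ((1/126)u+2/63)(126u²+126u+882) + (0)
Last nonzero remainder: 126u²+126u+882. Dividing through by 126 gives the monic gcd u²+u+7.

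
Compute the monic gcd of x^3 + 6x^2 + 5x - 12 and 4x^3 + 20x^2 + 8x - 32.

x^2 + 3x - 4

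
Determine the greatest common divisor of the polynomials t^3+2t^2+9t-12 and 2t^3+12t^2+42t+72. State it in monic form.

Repeated division with remainder:
  t^3+2t^2+9t-12 = (1/2)(2t^3+12t^2+42t+72) + (-4t^2-12t-48)
  2t^3+12t^2+42t+72 = (-(1/2)t-3/2)(-4t^2-12t-48) + (0)
Last nonzero remainder: -4t^2-12t-48. Dividing through by -4 gives the monic gcd t^2+3t+12.

t^2+3t+12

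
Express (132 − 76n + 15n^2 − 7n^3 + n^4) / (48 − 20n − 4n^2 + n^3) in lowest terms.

Euclidean algorithm in ℚ[n]:
  n^4 − 7n^3 + 15n^2 − 76n + 132 = (n − 3)(n^3 − 4n^2 − 20n + 48) + (23n^2 − 184n + 276)
  n^3 − 4n^2 − 20n + 48 = ((1/23)n + 4/23)(23n^2 − 184n + 276) + (0)
Last nonzero remainder: 23n^2 − 184n + 276. Dividing through by 23 gives the monic gcd n^2 − 8n + 12.
Cancel n^2 − 8n + 12 from numerator and denominator to get the reduced form.

(11 + n + n^2)/(4 + n)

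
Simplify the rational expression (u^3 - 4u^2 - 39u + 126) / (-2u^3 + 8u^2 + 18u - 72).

Repeated division with remainder:
  u^3 - 4u^2 - 39u + 126 = (-1/2)(-2u^3 + 8u^2 + 18u - 72) + (-30u + 90)
  -2u^3 + 8u^2 + 18u - 72 = ((1/15)u^2 - (1/15)u - 4/5)(-30u + 90) + (0)
Last nonzero remainder: -30u + 90. Dividing through by -30 gives the monic gcd u - 3.
Cancel u - 3 from numerator and denominator to get the reduced form.

(-u^2 + u + 42)/(2u^2 - 2u - 24)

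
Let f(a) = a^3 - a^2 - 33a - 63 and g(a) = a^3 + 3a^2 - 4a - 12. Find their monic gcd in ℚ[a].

Repeated division with remainder:
  a^3 - a^2 - 33a - 63 = (a^3 + 3a^2 - 4a - 12) + (-4a^2 - 29a - 51)
  a^3 + 3a^2 - 4a - 12 = (-(1/4)a + 17/16)(-4a^2 - 29a - 51) + ((225/16)a + 675/16)
  -4a^2 - 29a - 51 = (-(64/225)a - 272/225)((225/16)a + 675/16) + (0)
Last nonzero remainder: (225/16)a + 675/16. Dividing through by 225/16 gives the monic gcd a + 3.

a + 3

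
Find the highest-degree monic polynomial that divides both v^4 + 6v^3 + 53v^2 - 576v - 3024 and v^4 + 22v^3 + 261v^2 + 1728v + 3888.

Repeated division with remainder:
  v^4 + 6v^3 + 53v^2 - 576v - 3024 = (v^4 + 22v^3 + 261v^2 + 1728v + 3888) + (-16v^3 - 208v^2 - 2304v - 6912)
  v^4 + 22v^3 + 261v^2 + 1728v + 3888 = (-(1/16)v - 9/16)(-16v^3 - 208v^2 - 2304v - 6912) + (0)
Last nonzero remainder: -16v^3 - 208v^2 - 2304v - 6912. Dividing through by -16 gives the monic gcd v^3 + 13v^2 + 144v + 432.

v^3 + 13v^2 + 144v + 432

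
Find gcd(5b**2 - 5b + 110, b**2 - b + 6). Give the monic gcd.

Apply the Euclidean algorithm:
  5b**2 - 5b + 110 = (5)(b**2 - b + 6) + (80)
  b**2 - b + 6 = ((1/80)b**2 - (1/80)b + 3/40)(80) + (0)
The last nonzero remainder is the constant 80, so the polynomials are coprime and gcd = 1.

1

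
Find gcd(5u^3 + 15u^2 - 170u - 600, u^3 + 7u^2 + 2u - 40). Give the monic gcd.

Apply the Euclidean algorithm:
  5u^3 + 15u^2 - 170u - 600 = (5)(u^3 + 7u^2 + 2u - 40) + (-20u^2 - 180u - 400)
  u^3 + 7u^2 + 2u - 40 = (-(1/20)u + 1/10)(-20u^2 - 180u - 400) + (0)
Last nonzero remainder: -20u^2 - 180u - 400. Dividing through by -20 gives the monic gcd u^2 + 9u + 20.

u^2 + 9u + 20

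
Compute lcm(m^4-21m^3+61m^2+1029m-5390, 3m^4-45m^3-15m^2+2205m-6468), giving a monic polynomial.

Repeated division with remainder:
  m^4-21m^3+61m^2+1029m-5390 = (1/3)(3m^4-45m^3-15m^2+2205m-6468) + (-6m^3+66m^2+294m-3234)
  3m^4-45m^3-15m^2+2205m-6468 = (-(1/2)m+2)(-6m^3+66m^2+294m-3234) + (0)
Last nonzero remainder: -6m^3+66m^2+294m-3234. Dividing through by -6 gives the monic gcd m^3-11m^2-49m+539.
Then lcm(f, g) = f·g / gcd(f, g); expanding and making the result monic gives the answer.

m^5-25m^4+145m^3+785m^2-9506m+21560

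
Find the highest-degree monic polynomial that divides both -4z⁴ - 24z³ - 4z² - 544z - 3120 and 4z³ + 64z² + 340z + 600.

Repeated division with remainder:
  -4z⁴ - 24z³ - 4z² - 544z - 3120 = (-z + 10)(4z³ + 64z² + 340z + 600) + (-304z² - 3344z - 9120)
  4z³ + 64z² + 340z + 600 = (-(1/76)z - 5/76)(-304z² - 3344z - 9120) + (0)
Last nonzero remainder: -304z² - 3344z - 9120. Dividing through by -304 gives the monic gcd z² + 11z + 30.

z² + 11z + 30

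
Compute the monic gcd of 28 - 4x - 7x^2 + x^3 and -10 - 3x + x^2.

2 + x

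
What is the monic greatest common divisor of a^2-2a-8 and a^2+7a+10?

a+2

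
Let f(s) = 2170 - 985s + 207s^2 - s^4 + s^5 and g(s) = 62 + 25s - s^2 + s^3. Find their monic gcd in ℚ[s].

31 - 3s + s^2

Euclidean algorithm in ℚ[s]:
  s^5 - s^4 + 207s^2 - 985s + 2170 = (s^2 - 25)(s^3 - s^2 + 25s + 62) + (120s^2 - 360s + 3720)
  s^3 - s^2 + 25s + 62 = ((1/120)s + 1/60)(120s^2 - 360s + 3720) + (0)
Last nonzero remainder: 120s^2 - 360s + 3720. Dividing through by 120 gives the monic gcd s^2 - 3s + 31.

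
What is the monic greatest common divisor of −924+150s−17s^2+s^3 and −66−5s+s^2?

−11+s

By polynomial division,
  s^3−17s^2+150s−924 = (s−12)(s^2−5s−66) + (156s−1716)
  s^2−5s−66 = ((1/156)s+1/26)(156s−1716) + (0)
Last nonzero remainder: 156s−1716. Dividing through by 156 gives the monic gcd s−11.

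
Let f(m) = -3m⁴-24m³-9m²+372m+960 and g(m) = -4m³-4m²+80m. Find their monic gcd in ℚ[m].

m²+m-20

Apply the Euclidean algorithm:
  -3m⁴-24m³-9m²+372m+960 = ((3/4)m+21/4)(-4m³-4m²+80m) + (-48m²-48m+960)
  -4m³-4m²+80m = ((1/12)m)(-48m²-48m+960) + (0)
Last nonzero remainder: -48m²-48m+960. Dividing through by -48 gives the monic gcd m²+m-20.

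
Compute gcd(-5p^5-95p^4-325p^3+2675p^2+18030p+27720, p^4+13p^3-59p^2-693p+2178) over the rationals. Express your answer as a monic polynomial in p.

p^2+5p-66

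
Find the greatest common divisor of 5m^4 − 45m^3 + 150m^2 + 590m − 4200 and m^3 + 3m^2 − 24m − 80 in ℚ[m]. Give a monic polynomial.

By polynomial division,
  5m^4 − 45m^3 + 150m^2 + 590m − 4200 = (5m − 60)(m^3 + 3m^2 − 24m − 80) + (450m^2 − 450m − 9000)
  m^3 + 3m^2 − 24m − 80 = ((1/450)m + 2/225)(450m^2 − 450m − 9000) + (0)
Last nonzero remainder: 450m^2 − 450m − 9000. Dividing through by 450 gives the monic gcd m^2 − m − 20.

m^2 − m − 20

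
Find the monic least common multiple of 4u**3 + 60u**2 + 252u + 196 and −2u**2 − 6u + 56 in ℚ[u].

u**4 + 11u**3 + 3u**2 − 203u − 196

Apply the Euclidean algorithm:
  4u**3 + 60u**2 + 252u + 196 = (−2u − 24)(−2u**2 − 6u + 56) + (220u + 1540)
  −2u**2 − 6u + 56 = (−(1/110)u + 2/55)(220u + 1540) + (0)
Last nonzero remainder: 220u + 1540. Dividing through by 220 gives the monic gcd u + 7.
Then lcm(f, g) = f·g / gcd(f, g); expanding and making the result monic gives the answer.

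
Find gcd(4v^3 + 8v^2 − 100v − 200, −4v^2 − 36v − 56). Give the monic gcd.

Euclidean algorithm in ℚ[v]:
  4v^3 + 8v^2 − 100v − 200 = (−v + 7)(−4v^2 − 36v − 56) + (96v + 192)
  −4v^2 − 36v − 56 = (−(1/24)v − 7/24)(96v + 192) + (0)
Last nonzero remainder: 96v + 192. Dividing through by 96 gives the monic gcd v + 2.

v + 2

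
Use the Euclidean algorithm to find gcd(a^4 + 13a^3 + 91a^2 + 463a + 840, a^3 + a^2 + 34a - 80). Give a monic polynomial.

Apply the Euclidean algorithm:
  a^4 + 13a^3 + 91a^2 + 463a + 840 = (a + 12)(a^3 + a^2 + 34a - 80) + (45a^2 + 135a + 1800)
  a^3 + a^2 + 34a - 80 = ((1/45)a - 2/45)(45a^2 + 135a + 1800) + (0)
Last nonzero remainder: 45a^2 + 135a + 1800. Dividing through by 45 gives the monic gcd a^2 + 3a + 40.

a^2 + 3a + 40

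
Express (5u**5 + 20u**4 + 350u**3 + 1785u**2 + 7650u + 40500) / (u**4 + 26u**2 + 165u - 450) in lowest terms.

(5u**2 + 10u + 180)/(u - 2)

By polynomial division,
  5u**5 + 20u**4 + 350u**3 + 1785u**2 + 7650u + 40500 = (5u + 20)(u**4 + 26u**2 + 165u - 450) + (220u**3 + 440u**2 + 6600u + 49500)
  u**4 + 26u**2 + 165u - 450 = ((1/220)u - 1/110)(220u**3 + 440u**2 + 6600u + 49500) + (0)
Last nonzero remainder: 220u**3 + 440u**2 + 6600u + 49500. Dividing through by 220 gives the monic gcd u**3 + 2u**2 + 30u + 225.
Cancel u**3 + 2u**2 + 30u + 225 from numerator and denominator to get the reduced form.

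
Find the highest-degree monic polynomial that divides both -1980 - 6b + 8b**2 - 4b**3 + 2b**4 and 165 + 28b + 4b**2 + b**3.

165 + 28b + 4b**2 + b**3

Euclidean algorithm in ℚ[b]:
  2b**4 - 4b**3 + 8b**2 - 6b - 1980 = (2b - 12)(b**3 + 4b**2 + 28b + 165) + (0)
The last nonzero remainder b**3 + 4b**2 + 28b + 165 is already monic.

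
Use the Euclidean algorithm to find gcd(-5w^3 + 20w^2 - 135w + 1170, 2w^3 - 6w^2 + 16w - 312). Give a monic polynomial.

Repeated division with remainder:
  -5w^3 + 20w^2 - 135w + 1170 = (-5/2)(2w^3 - 6w^2 + 16w - 312) + (5w^2 - 95w + 390)
  2w^3 - 6w^2 + 16w - 312 = ((2/5)w + 32/5)(5w^2 - 95w + 390) + (468w - 2808)
  5w^2 - 95w + 390 = ((5/468)w - 5/36)(468w - 2808) + (0)
Last nonzero remainder: 468w - 2808. Dividing through by 468 gives the monic gcd w - 6.

w - 6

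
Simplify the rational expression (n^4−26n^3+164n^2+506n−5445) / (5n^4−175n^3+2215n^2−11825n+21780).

Apply the Euclidean algorithm:
  n^4−26n^3+164n^2+506n−5445 = (1/5)(5n^4−175n^3+2215n^2−11825n+21780) + (9n^3−279n^2+2871n−9801)
  5n^4−175n^3+2215n^2−11825n+21780 = ((5/9)n−20/9)(9n^3−279n^2+2871n−9801) + (0)
Last nonzero remainder: 9n^3−279n^2+2871n−9801. Dividing through by 9 gives the monic gcd n^3−31n^2+319n−1089.
Cancel n^3−31n^2+319n−1089 from numerator and denominator to get the reduced form.

(n+5)/(5n−20)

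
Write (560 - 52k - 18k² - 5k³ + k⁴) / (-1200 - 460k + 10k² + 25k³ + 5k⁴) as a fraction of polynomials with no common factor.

(-7 + k)/(15 + 5k)

Apply the Euclidean algorithm:
  k⁴ - 5k³ - 18k² - 52k + 560 = (1/5)(5k⁴ + 25k³ + 10k² - 460k - 1200) + (-10k³ - 20k² + 40k + 800)
  5k⁴ + 25k³ + 10k² - 460k - 1200 = (-(1/2)k - 3/2)(-10k³ - 20k² + 40k + 800) + (0)
Last nonzero remainder: -10k³ - 20k² + 40k + 800. Dividing through by -10 gives the monic gcd k³ + 2k² - 4k - 80.
Cancel k³ + 2k² - 4k - 80 from numerator and denominator to get the reduced form.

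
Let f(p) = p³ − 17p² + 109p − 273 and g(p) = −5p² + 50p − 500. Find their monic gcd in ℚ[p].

Repeated division with remainder:
  p³ − 17p² + 109p − 273 = (−(1/5)p + 7/5)(−5p² + 50p − 500) + (−61p + 427)
  −5p² + 50p − 500 = ((5/61)p − 15/61)(−61p + 427) + (−395)
  −61p + 427 = ((61/395)p − 427/395)(−395) + (0)
The last nonzero remainder is the constant −395, so the polynomials are coprime and gcd = 1.

1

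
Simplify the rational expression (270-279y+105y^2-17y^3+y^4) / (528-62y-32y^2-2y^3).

(90-63y+14y^2-y^3)/(176+38y+2y^2)

Apply the Euclidean algorithm:
  y^4-17y^3+105y^2-279y+270 = (-(1/2)y+33/2)(-2y^3-32y^2-62y+528) + (602y^2+1008y-8442)
  -2y^3-32y^2-62y+528 = (-(1/301)y-88/1849)(602y^2+1008y-8442) + (-(77792/1849)y+233376/1849)
  602y^2+1008y-8442 = (-(556549/38896)y-2601543/38896)(-(77792/1849)y+233376/1849) + (0)
Last nonzero remainder: -(77792/1849)y+233376/1849. Dividing through by -77792/1849 gives the monic gcd y-3.
Cancel y-3 from numerator and denominator to get the reduced form.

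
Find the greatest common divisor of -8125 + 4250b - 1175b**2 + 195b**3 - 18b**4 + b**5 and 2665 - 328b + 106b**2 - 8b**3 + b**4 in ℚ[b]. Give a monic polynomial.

65 - 8b + b**2

By polynomial division,
  b**5 - 18b**4 + 195b**3 - 1175b**2 + 4250b - 8125 = (b - 10)(b**4 - 8b**3 + 106b**2 - 328b + 2665) + (9b**3 + 213b**2 - 1695b + 18525)
  b**4 - 8b**3 + 106b**2 - 328b + 2665 = ((1/9)b - 95/27)(9b**3 + 213b**2 - 1695b + 18525) + ((9394/9)b**2 - (75152/9)b + 610610/9)
  9b**3 + 213b**2 - 1695b + 18525 = ((81/9394)b + 2565/9394)((9394/9)b**2 - (75152/9)b + 610610/9) + (0)
Last nonzero remainder: (9394/9)b**2 - (75152/9)b + 610610/9. Dividing through by 9394/9 gives the monic gcd b**2 - 8b + 65.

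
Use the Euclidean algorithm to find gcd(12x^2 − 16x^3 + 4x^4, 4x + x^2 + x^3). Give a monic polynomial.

Apply the Euclidean algorithm:
  4x^4 − 16x^3 + 12x^2 = (4x − 20)(x^3 + x^2 + 4x) + (16x^2 + 80x)
  x^3 + x^2 + 4x = ((1/16)x − 1/4)(16x^2 + 80x) + (24x)
  16x^2 + 80x = ((2/3)x + 10/3)(24x) + (0)
Last nonzero remainder: 24x. Dividing through by 24 gives the monic gcd x.

x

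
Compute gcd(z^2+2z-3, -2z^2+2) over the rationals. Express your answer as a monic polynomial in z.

Apply the Euclidean algorithm:
  z^2+2z-3 = (-1/2)(-2z^2+2) + (2z-2)
  -2z^2+2 = (-z-1)(2z-2) + (0)
Last nonzero remainder: 2z-2. Dividing through by 2 gives the monic gcd z-1.

z-1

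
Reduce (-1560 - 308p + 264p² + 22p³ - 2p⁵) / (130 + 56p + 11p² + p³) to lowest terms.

Euclidean algorithm in ℚ[p]:
  -2p⁵ + 22p³ + 264p² - 308p - 1560 = (-2p² + 22p - 108)(p³ + 11p² + 56p + 130) + (480p² + 2880p + 12480)
  p³ + 11p² + 56p + 130 = ((1/480)p + 1/96)(480p² + 2880p + 12480) + (0)
Last nonzero remainder: 480p² + 2880p + 12480. Dividing through by 480 gives the monic gcd p² + 6p + 26.
Cancel p² + 6p + 26 from numerator and denominator to get the reduced form.

(-60 + 2p + 12p² - 2p³)/(5 + p)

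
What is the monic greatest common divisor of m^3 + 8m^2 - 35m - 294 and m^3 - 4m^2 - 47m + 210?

m^2 + m - 42

Euclidean algorithm in ℚ[m]:
  m^3 + 8m^2 - 35m - 294 = (m^3 - 4m^2 - 47m + 210) + (12m^2 + 12m - 504)
  m^3 - 4m^2 - 47m + 210 = ((1/12)m - 5/12)(12m^2 + 12m - 504) + (0)
Last nonzero remainder: 12m^2 + 12m - 504. Dividing through by 12 gives the monic gcd m^2 + m - 42.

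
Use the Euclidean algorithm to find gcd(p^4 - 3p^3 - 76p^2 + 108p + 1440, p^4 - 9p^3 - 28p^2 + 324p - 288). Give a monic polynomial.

Euclidean algorithm in ℚ[p]:
  p^4 - 3p^3 - 76p^2 + 108p + 1440 = (p^4 - 9p^3 - 28p^2 + 324p - 288) + (6p^3 - 48p^2 - 216p + 1728)
  p^4 - 9p^3 - 28p^2 + 324p - 288 = ((1/6)p - 1/6)(6p^3 - 48p^2 - 216p + 1728) + (0)
Last nonzero remainder: 6p^3 - 48p^2 - 216p + 1728. Dividing through by 6 gives the monic gcd p^3 - 8p^2 - 36p + 288.

p^3 - 8p^2 - 36p + 288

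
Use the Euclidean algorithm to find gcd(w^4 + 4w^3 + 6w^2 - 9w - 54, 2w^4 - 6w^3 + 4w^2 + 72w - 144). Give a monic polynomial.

By polynomial division,
  w^4 + 4w^3 + 6w^2 - 9w - 54 = (1/2)(2w^4 - 6w^3 + 4w^2 + 72w - 144) + (7w^3 + 4w^2 - 45w + 18)
  2w^4 - 6w^3 + 4w^2 + 72w - 144 = ((2/7)w - 50/49)(7w^3 + 4w^2 - 45w + 18) + ((1026/49)w^2 + (1026/49)w - 6156/49)
  7w^3 + 4w^2 - 45w + 18 = ((343/1026)w - 49/342)((1026/49)w^2 + (1026/49)w - 6156/49) + (0)
Last nonzero remainder: (1026/49)w^2 + (1026/49)w - 6156/49. Dividing through by 1026/49 gives the monic gcd w^2 + w - 6.

w^2 + w - 6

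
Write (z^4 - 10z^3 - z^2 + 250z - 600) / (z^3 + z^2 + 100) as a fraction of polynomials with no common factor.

Repeated division with remainder:
  z^4 - 10z^3 - z^2 + 250z - 600 = (z - 11)(z^3 + z^2 + 100) + (10z^2 + 150z + 500)
  z^3 + z^2 + 100 = ((1/10)z - 7/5)(10z^2 + 150z + 500) + (160z + 800)
  10z^2 + 150z + 500 = ((1/16)z + 5/8)(160z + 800) + (0)
Last nonzero remainder: 160z + 800. Dividing through by 160 gives the monic gcd z + 5.
Cancel z + 5 from numerator and denominator to get the reduced form.

(z^3 - 15z^2 + 74z - 120)/(z^2 - 4z + 20)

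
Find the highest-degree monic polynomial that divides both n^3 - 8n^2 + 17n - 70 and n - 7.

Repeated division with remainder:
  n^3 - 8n^2 + 17n - 70 = (n^2 - n + 10)(n - 7) + (0)
The last nonzero remainder n - 7 is already monic.

n - 7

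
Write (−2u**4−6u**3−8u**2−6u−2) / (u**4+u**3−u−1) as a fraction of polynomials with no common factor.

(−2u−2)/(u−1)

Apply the Euclidean algorithm:
  −2u**4−6u**3−8u**2−6u−2 = (−2)(u**4+u**3−u−1) + (−4u**3−8u**2−8u−4)
  u**4+u**3−u−1 = (−(1/4)u+1/4)(−4u**3−8u**2−8u−4) + (0)
Last nonzero remainder: −4u**3−8u**2−8u−4. Dividing through by −4 gives the monic gcd u**3+2u**2+2u+1.
Cancel u**3+2u**2+2u+1 from numerator and denominator to get the reduced form.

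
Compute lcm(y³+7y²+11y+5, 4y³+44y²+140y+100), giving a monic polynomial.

Repeated division with remainder:
  y³+7y²+11y+5 = (1/4)(4y³+44y²+140y+100) + (−4y²−24y−20)
  4y³+44y²+140y+100 = (−y−5)(−4y²−24y−20) + (0)
Last nonzero remainder: −4y²−24y−20. Dividing through by −4 gives the monic gcd y²+6y+5.
Then lcm(f, g) = f·g / gcd(f, g); expanding and making the result monic gives the answer.

y⁴+12y³+46y²+60y+25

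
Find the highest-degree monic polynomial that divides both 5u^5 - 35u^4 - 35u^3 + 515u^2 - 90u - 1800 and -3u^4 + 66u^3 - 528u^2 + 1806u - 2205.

u^2 - 8u + 15

By polynomial division,
  5u^5 - 35u^4 - 35u^3 + 515u^2 - 90u - 1800 = (-(5/3)u - 25)(-3u^4 + 66u^3 - 528u^2 + 1806u - 2205) + (735u^3 - 9675u^2 + 41385u - 56925)
  -3u^4 + 66u^3 - 528u^2 + 1806u - 2205 = (-(1/245)u + 433/12005)(735u^3 - 9675u^2 + 41385u - 56925) + (-(24300/2401)u^2 + (194400/2401)u - 364500/2401)
  735u^3 - 9675u^2 + 41385u - 56925 = (-(117649/1620)u + 607453/1620)(-(24300/2401)u^2 + (194400/2401)u - 364500/2401) + (0)
Last nonzero remainder: -(24300/2401)u^2 + (194400/2401)u - 364500/2401. Dividing through by -24300/2401 gives the monic gcd u^2 - 8u + 15.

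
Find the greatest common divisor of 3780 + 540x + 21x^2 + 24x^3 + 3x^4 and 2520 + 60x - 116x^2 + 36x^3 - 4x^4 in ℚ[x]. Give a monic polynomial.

30 - 5x + x^2

Euclidean algorithm in ℚ[x]:
  3x^4 + 24x^3 + 21x^2 + 540x + 3780 = (-3/4)(-4x^4 + 36x^3 - 116x^2 + 60x + 2520) + (51x^3 - 66x^2 + 585x + 5670)
  -4x^4 + 36x^3 - 116x^2 + 60x + 2520 = (-(4/51)x + 524/867)(51x^3 - 66x^2 + 585x + 5670) + (-(8736/289)x^2 + (43680/289)x - 262080/289)
  51x^3 - 66x^2 + 585x + 5670 = (-(4913/2912)x - 2601/416)(-(8736/289)x^2 + (43680/289)x - 262080/289) + (0)
Last nonzero remainder: -(8736/289)x^2 + (43680/289)x - 262080/289. Dividing through by -8736/289 gives the monic gcd x^2 - 5x + 30.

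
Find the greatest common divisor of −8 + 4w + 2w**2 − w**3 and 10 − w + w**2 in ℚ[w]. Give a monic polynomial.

1

Apply the Euclidean algorithm:
  −w**3 + 2w**2 + 4w − 8 = (−w + 1)(w**2 − w + 10) + (15w − 18)
  w**2 − w + 10 = ((1/15)w + 1/75)(15w − 18) + (256/25)
  15w − 18 = ((375/256)w − 225/128)(256/25) + (0)
The last nonzero remainder is the constant 256/25, so the polynomials are coprime and gcd = 1.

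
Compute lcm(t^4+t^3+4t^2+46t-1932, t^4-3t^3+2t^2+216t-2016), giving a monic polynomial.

t^6-3t^5+48t^4+78t^3-1924t^2+9936t-92736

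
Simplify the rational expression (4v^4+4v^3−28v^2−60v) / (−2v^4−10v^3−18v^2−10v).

(−2v+6)/(v+1)

Apply the Euclidean algorithm:
  4v^4+4v^3−28v^2−60v = (−2)(−2v^4−10v^3−18v^2−10v) + (−16v^3−64v^2−80v)
  −2v^4−10v^3−18v^2−10v = ((1/8)v+1/8)(−16v^3−64v^2−80v) + (0)
Last nonzero remainder: −16v^3−64v^2−80v. Dividing through by −16 gives the monic gcd v^3+4v^2+5v.
Cancel v^3+4v^2+5v from numerator and denominator to get the reduced form.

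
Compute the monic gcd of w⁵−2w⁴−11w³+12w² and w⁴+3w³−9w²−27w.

w²+3w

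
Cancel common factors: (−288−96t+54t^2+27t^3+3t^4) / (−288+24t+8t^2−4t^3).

(72+6t−15t^2−3t^3)/(72−24t+4t^2)

By polynomial division,
  3t^4+27t^3+54t^2−96t−288 = (−(3/4)t−33/4)(−4t^3+8t^2+24t−288) + (138t^2−114t−2664)
  −4t^3+8t^2+24t−288 = (−(2/69)t+18/529)(138t^2−114t−2664) + (−(26100/529)t−104400/529)
  138t^2−114t−2664 = (−(12167/4350)t+19573/1450)(−(26100/529)t−104400/529) + (0)
Last nonzero remainder: −(26100/529)t−104400/529. Dividing through by −26100/529 gives the monic gcd t+4.
Cancel t+4 from numerator and denominator to get the reduced form.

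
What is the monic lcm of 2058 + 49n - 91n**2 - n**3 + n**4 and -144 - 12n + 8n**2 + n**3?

-49392 + 2940n + 4340n**2 - 109n**3 - 117n**4 + n**5 + n**6

Repeated division with remainder:
  n**4 - n**3 - 91n**2 + 49n + 2058 = (n - 9)(n**3 + 8n**2 - 12n - 144) + (-7n**2 + 85n + 762)
  n**3 + 8n**2 - 12n - 144 = (-(1/7)n - 141/49)(-7n**2 + 85n + 762) + ((16731/49)n + 100386/49)
  -7n**2 + 85n + 762 = (-(343/16731)n + 6223/16731)((16731/49)n + 100386/49) + (0)
Last nonzero remainder: (16731/49)n + 100386/49. Dividing through by 16731/49 gives the monic gcd n + 6.
Then lcm(f, g) = f·g / gcd(f, g); expanding and making the result monic gives the answer.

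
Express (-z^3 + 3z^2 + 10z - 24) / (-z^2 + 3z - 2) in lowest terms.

(z^2 - z - 12)/(z - 1)

Apply the Euclidean algorithm:
  -z^3 + 3z^2 + 10z - 24 = (z)(-z^2 + 3z - 2) + (12z - 24)
  -z^2 + 3z - 2 = (-(1/12)z + 1/12)(12z - 24) + (0)
Last nonzero remainder: 12z - 24. Dividing through by 12 gives the monic gcd z - 2.
Cancel z - 2 from numerator and denominator to get the reduced form.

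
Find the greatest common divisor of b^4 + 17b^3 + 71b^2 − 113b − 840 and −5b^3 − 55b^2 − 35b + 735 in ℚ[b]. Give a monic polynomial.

b^2 + 4b − 21

Euclidean algorithm in ℚ[b]:
  b^4 + 17b^3 + 71b^2 − 113b − 840 = (−(1/5)b − 6/5)(−5b^3 − 55b^2 − 35b + 735) + (−2b^2 − 8b + 42)
  −5b^3 − 55b^2 − 35b + 735 = ((5/2)b + 35/2)(−2b^2 − 8b + 42) + (0)
Last nonzero remainder: −2b^2 − 8b + 42. Dividing through by −2 gives the monic gcd b^2 + 4b − 21.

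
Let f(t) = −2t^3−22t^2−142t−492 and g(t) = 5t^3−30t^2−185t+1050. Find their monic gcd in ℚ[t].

t+6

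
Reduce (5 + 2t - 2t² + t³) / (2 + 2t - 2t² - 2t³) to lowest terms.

(-5 + 3t - t²)/(-2 + 2t²)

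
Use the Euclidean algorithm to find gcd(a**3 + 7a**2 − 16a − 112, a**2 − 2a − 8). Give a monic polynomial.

a − 4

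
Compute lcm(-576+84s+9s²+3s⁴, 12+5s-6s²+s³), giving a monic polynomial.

768+464s-288s²+19s³-s⁴-3s⁵+s⁶

Apply the Euclidean algorithm:
  3s⁴+9s²+84s-576 = (3s+18)(s³-6s²+5s+12) + (102s²-42s-792)
  s³-6s²+5s+12 = ((1/102)s-95/1734)(102s²-42s-792) + ((3024/289)s-9072/289)
  102s²-42s-792 = ((4913/504)s+3179/126)((3024/289)s-9072/289) + (0)
Last nonzero remainder: (3024/289)s-9072/289. Dividing through by 3024/289 gives the monic gcd s-3.
Then lcm(f, g) = f·g / gcd(f, g); expanding and making the result monic gives the answer.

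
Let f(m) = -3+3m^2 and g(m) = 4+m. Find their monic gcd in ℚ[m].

1

By polynomial division,
  3m^2-3 = (3m-12)(m+4) + (45)
  m+4 = ((1/45)m+4/45)(45) + (0)
The last nonzero remainder is the constant 45, so the polynomials are coprime and gcd = 1.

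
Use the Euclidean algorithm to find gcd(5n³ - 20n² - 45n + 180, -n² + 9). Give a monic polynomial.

n² - 9

Apply the Euclidean algorithm:
  5n³ - 20n² - 45n + 180 = (-5n + 20)(-n² + 9) + (0)
Last nonzero remainder: -n² + 9. Dividing through by -1 gives the monic gcd n² - 9.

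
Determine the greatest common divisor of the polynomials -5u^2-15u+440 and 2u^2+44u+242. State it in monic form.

u+11

Apply the Euclidean algorithm:
  -5u^2-15u+440 = (-5/2)(2u^2+44u+242) + (95u+1045)
  2u^2+44u+242 = ((2/95)u+22/95)(95u+1045) + (0)
Last nonzero remainder: 95u+1045. Dividing through by 95 gives the monic gcd u+11.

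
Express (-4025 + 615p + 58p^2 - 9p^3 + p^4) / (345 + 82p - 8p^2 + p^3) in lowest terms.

Repeated division with remainder:
  p^4 - 9p^3 + 58p^2 + 615p - 4025 = (p - 1)(p^3 - 8p^2 + 82p + 345) + (-32p^2 + 352p - 3680)
  p^3 - 8p^2 + 82p + 345 = (-(1/32)p - 3/32)(-32p^2 + 352p - 3680) + (0)
Last nonzero remainder: -32p^2 + 352p - 3680. Dividing through by -32 gives the monic gcd p^2 - 11p + 115.
Cancel p^2 - 11p + 115 from numerator and denominator to get the reduced form.

(-35 + 2p + p^2)/(3 + p)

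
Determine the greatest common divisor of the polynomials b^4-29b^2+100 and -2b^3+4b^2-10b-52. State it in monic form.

Apply the Euclidean algorithm:
  b^4-29b^2+100 = (-(1/2)b-1)(-2b^3+4b^2-10b-52) + (-30b^2-36b+48)
  -2b^3+4b^2-10b-52 = ((1/15)b-16/75)(-30b^2-36b+48) + (-(522/25)b-1044/25)
  -30b^2-36b+48 = ((125/87)b-100/87)(-(522/25)b-1044/25) + (0)
Last nonzero remainder: -(522/25)b-1044/25. Dividing through by -522/25 gives the monic gcd b+2.

b+2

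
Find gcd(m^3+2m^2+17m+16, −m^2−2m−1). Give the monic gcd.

m+1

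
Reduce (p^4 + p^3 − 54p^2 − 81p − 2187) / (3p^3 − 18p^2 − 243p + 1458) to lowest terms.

(p^2 + p + 27)/(3p − 18)

Euclidean algorithm in ℚ[p]:
  p^4 + p^3 − 54p^2 − 81p − 2187 = ((1/3)p + 7/3)(3p^3 − 18p^2 − 243p + 1458) + (69p^2 − 5589)
  3p^3 − 18p^2 − 243p + 1458 = ((1/23)p − 6/23)(69p^2 − 5589) + (0)
Last nonzero remainder: 69p^2 − 5589. Dividing through by 69 gives the monic gcd p^2 − 81.
Cancel p^2 − 81 from numerator and denominator to get the reduced form.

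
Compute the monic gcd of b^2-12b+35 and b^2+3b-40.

By polynomial division,
  b^2-12b+35 = (b^2+3b-40) + (-15b+75)
  b^2+3b-40 = (-(1/15)b-8/15)(-15b+75) + (0)
Last nonzero remainder: -15b+75. Dividing through by -15 gives the monic gcd b-5.

b-5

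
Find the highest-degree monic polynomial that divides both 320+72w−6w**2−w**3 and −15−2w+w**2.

Repeated division with remainder:
  −w**3−6w**2+72w+320 = (−w−8)(w**2−2w−15) + (41w+200)
  w**2−2w−15 = ((1/41)w−282/1681)(41w+200) + (31185/1681)
  41w+200 = ((68921/31185)w+67240/6237)(31185/1681) + (0)
The last nonzero remainder is the constant 31185/1681, so the polynomials are coprime and gcd = 1.

1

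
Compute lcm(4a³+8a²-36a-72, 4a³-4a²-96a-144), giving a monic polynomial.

By polynomial division,
  4a³+8a²-36a-72 = (4a³-4a²-96a-144) + (12a²+60a+72)
  4a³-4a²-96a-144 = ((1/3)a-2)(12a²+60a+72) + (0)
Last nonzero remainder: 12a²+60a+72. Dividing through by 12 gives the monic gcd a²+5a+6.
Then lcm(f, g) = f·g / gcd(f, g); expanding and making the result monic gives the answer.

a⁴-4a³-21a²+36a+108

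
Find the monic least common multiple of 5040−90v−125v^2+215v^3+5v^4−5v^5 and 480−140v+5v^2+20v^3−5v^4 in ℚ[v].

4032−1080v−82v^2+197v^3−39v^4−5v^5+v^6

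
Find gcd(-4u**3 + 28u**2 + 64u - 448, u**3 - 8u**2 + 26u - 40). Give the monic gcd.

u - 4

By polynomial division,
  -4u**3 + 28u**2 + 64u - 448 = (-4)(u**3 - 8u**2 + 26u - 40) + (-4u**2 + 168u - 608)
  u**3 - 8u**2 + 26u - 40 = (-(1/4)u - 17/2)(-4u**2 + 168u - 608) + (1302u - 5208)
  -4u**2 + 168u - 608 = (-(2/651)u + 76/651)(1302u - 5208) + (0)
Last nonzero remainder: 1302u - 5208. Dividing through by 1302 gives the monic gcd u - 4.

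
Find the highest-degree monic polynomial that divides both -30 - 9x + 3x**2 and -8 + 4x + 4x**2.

Euclidean algorithm in ℚ[x]:
  3x**2 - 9x - 30 = (3/4)(4x**2 + 4x - 8) + (-12x - 24)
  4x**2 + 4x - 8 = (-(1/3)x + 1/3)(-12x - 24) + (0)
Last nonzero remainder: -12x - 24. Dividing through by -12 gives the monic gcd x + 2.

2 + x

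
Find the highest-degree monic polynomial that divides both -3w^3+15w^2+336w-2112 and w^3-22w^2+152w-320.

Repeated division with remainder:
  -3w^3+15w^2+336w-2112 = (-3)(w^3-22w^2+152w-320) + (-51w^2+792w-3072)
  w^3-22w^2+152w-320 = (-(1/51)w+110/867)(-51w^2+792w-3072) + (-(2520/289)w+20160/289)
  -51w^2+792w-3072 = ((4913/840)w-4624/105)(-(2520/289)w+20160/289) + (0)
Last nonzero remainder: -(2520/289)w+20160/289. Dividing through by -2520/289 gives the monic gcd w-8.

w-8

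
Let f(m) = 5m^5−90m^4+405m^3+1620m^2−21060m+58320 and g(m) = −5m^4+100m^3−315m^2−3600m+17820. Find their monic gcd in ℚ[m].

m^3−9m^2−36m+324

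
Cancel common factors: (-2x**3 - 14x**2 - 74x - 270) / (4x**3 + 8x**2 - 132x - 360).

(-x**2 - 2x - 27)/(2x**2 - 6x - 36)

Apply the Euclidean algorithm:
  -2x**3 - 14x**2 - 74x - 270 = (-1/2)(4x**3 + 8x**2 - 132x - 360) + (-10x**2 - 140x - 450)
  4x**3 + 8x**2 - 132x - 360 = (-(2/5)x + 24/5)(-10x**2 - 140x - 450) + (360x + 1800)
  -10x**2 - 140x - 450 = (-(1/36)x - 1/4)(360x + 1800) + (0)
Last nonzero remainder: 360x + 1800. Dividing through by 360 gives the monic gcd x + 5.
Cancel x + 5 from numerator and denominator to get the reduced form.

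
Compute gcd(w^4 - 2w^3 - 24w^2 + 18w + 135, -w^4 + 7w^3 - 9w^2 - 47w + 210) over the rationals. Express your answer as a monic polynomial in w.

By polynomial division,
  w^4 - 2w^3 - 24w^2 + 18w + 135 = (-1)(-w^4 + 7w^3 - 9w^2 - 47w + 210) + (5w^3 - 33w^2 - 29w + 345)
  -w^4 + 7w^3 - 9w^2 - 47w + 210 = (-(1/5)w + 2/25)(5w^3 - 33w^2 - 29w + 345) + (-(304/25)w^2 + (608/25)w + 912/5)
  5w^3 - 33w^2 - 29w + 345 = (-(125/304)w + 575/304)(-(304/25)w^2 + (608/25)w + 912/5) + (0)
Last nonzero remainder: -(304/25)w^2 + (608/25)w + 912/5. Dividing through by -304/25 gives the monic gcd w^2 - 2w - 15.

w^2 - 2w - 15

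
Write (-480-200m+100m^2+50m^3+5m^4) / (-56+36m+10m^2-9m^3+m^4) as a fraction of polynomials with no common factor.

(120+50m+5m^2)/(14-9m+m^2)

Euclidean algorithm in ℚ[m]:
  5m^4+50m^3+100m^2-200m-480 = (5)(m^4-9m^3+10m^2+36m-56) + (95m^3+50m^2-380m-200)
  m^4-9m^3+10m^2+36m-56 = ((1/95)m-181/1805)(95m^3+50m^2-380m-200) + ((6864/361)m^2-27456/361)
  95m^3+50m^2-380m-200 = ((34295/6864)m+9025/3432)((6864/361)m^2-27456/361) + (0)
Last nonzero remainder: (6864/361)m^2-27456/361. Dividing through by 6864/361 gives the monic gcd m^2-4.
Cancel m^2-4 from numerator and denominator to get the reduced form.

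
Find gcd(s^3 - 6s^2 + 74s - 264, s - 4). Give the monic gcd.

s - 4

By polynomial division,
  s^3 - 6s^2 + 74s - 264 = (s^2 - 2s + 66)(s - 4) + (0)
The last nonzero remainder s - 4 is already monic.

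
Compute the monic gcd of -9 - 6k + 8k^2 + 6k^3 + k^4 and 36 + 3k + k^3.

Euclidean algorithm in ℚ[k]:
  k^4 + 6k^3 + 8k^2 - 6k - 9 = (k + 6)(k^3 + 3k + 36) + (5k^2 - 60k - 225)
  k^3 + 3k + 36 = ((1/5)k + 12/5)(5k^2 - 60k - 225) + (192k + 576)
  5k^2 - 60k - 225 = ((5/192)k - 25/64)(192k + 576) + (0)
Last nonzero remainder: 192k + 576. Dividing through by 192 gives the monic gcd k + 3.

3 + k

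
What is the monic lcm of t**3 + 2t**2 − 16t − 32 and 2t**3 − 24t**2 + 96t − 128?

t**5 − 6t**4 − 16t**3 + 128t**2 − 512

By polynomial division,
  t**3 + 2t**2 − 16t − 32 = (1/2)(2t**3 − 24t**2 + 96t − 128) + (14t**2 − 64t + 32)
  2t**3 − 24t**2 + 96t − 128 = ((1/7)t − 52/49)(14t**2 − 64t + 32) + ((1152/49)t − 4608/49)
  14t**2 − 64t + 32 = ((343/576)t − 49/144)((1152/49)t − 4608/49) + (0)
Last nonzero remainder: (1152/49)t − 4608/49. Dividing through by 1152/49 gives the monic gcd t − 4.
Then lcm(f, g) = f·g / gcd(f, g); expanding and making the result monic gives the answer.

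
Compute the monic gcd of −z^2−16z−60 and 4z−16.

1

Apply the Euclidean algorithm:
  −z^2−16z−60 = (−(1/4)z−5)(4z−16) + (−140)
  4z−16 = (−(1/35)z+4/35)(−140) + (0)
The last nonzero remainder is the constant −140, so the polynomials are coprime and gcd = 1.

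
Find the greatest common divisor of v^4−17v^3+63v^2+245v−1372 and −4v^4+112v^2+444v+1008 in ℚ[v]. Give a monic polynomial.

v^2−3v−28

Apply the Euclidean algorithm:
  v^4−17v^3+63v^2+245v−1372 = (−1/4)(−4v^4+112v^2+444v+1008) + (−17v^3+91v^2+356v−1120)
  −4v^4+112v^2+444v+1008 = ((4/17)v+364/289)(−17v^3+91v^2+356v−1120) + (−(24964/289)v^2+(74892/289)v+698992/289)
  −17v^3+91v^2+356v−1120 = ((4913/24964)v−2890/6241)(−(24964/289)v^2+(74892/289)v+698992/289) + (0)
Last nonzero remainder: −(24964/289)v^2+(74892/289)v+698992/289. Dividing through by −24964/289 gives the monic gcd v^2−3v−28.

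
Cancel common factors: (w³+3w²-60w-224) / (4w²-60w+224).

(w²+11w+28)/(4w-28)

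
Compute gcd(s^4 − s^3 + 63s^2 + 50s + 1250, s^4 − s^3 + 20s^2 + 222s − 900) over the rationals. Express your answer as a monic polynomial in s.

s^2 − 4s + 50

By polynomial division,
  s^4 − s^3 + 63s^2 + 50s + 1250 = (s^4 − s^3 + 20s^2 + 222s − 900) + (43s^2 − 172s + 2150)
  s^4 − s^3 + 20s^2 + 222s − 900 = ((1/43)s^2 + (3/43)s − 18/43)(43s^2 − 172s + 2150) + (0)
Last nonzero remainder: 43s^2 − 172s + 2150. Dividing through by 43 gives the monic gcd s^2 − 4s + 50.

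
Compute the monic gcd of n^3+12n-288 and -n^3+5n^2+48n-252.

By polynomial division,
  n^3+12n-288 = (-1)(-n^3+5n^2+48n-252) + (5n^2+60n-540)
  -n^3+5n^2+48n-252 = (-(1/5)n+17/5)(5n^2+60n-540) + (-264n+1584)
  5n^2+60n-540 = (-(5/264)n-15/44)(-264n+1584) + (0)
Last nonzero remainder: -264n+1584. Dividing through by -264 gives the monic gcd n-6.

n-6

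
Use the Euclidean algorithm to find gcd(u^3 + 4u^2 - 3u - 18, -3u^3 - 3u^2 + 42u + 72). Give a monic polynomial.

Apply the Euclidean algorithm:
  u^3 + 4u^2 - 3u - 18 = (-1/3)(-3u^3 - 3u^2 + 42u + 72) + (3u^2 + 11u + 6)
  -3u^3 - 3u^2 + 42u + 72 = (-u + 8/3)(3u^2 + 11u + 6) + ((56/3)u + 56)
  3u^2 + 11u + 6 = ((9/56)u + 3/28)((56/3)u + 56) + (0)
Last nonzero remainder: (56/3)u + 56. Dividing through by 56/3 gives the monic gcd u + 3.

u + 3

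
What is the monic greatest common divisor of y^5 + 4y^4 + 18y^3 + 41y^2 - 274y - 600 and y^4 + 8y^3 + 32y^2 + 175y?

Euclidean algorithm in ℚ[y]:
  y^5 + 4y^4 + 18y^3 + 41y^2 - 274y - 600 = (y - 4)(y^4 + 8y^3 + 32y^2 + 175y) + (18y^3 - 6y^2 + 426y - 600)
  y^4 + 8y^3 + 32y^2 + 175y = ((1/18)y + 25/54)(18y^3 - 6y^2 + 426y - 600) + ((100/9)y^2 + (100/9)y + 2500/9)
  18y^3 - 6y^2 + 426y - 600 = ((81/50)y - 54/25)((100/9)y^2 + (100/9)y + 2500/9) + (0)
Last nonzero remainder: (100/9)y^2 + (100/9)y + 2500/9. Dividing through by 100/9 gives the monic gcd y^2 + y + 25.

y^2 + y + 25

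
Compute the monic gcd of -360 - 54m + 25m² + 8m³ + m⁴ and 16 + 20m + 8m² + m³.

Apply the Euclidean algorithm:
  m⁴ + 8m³ + 25m² - 54m - 360 = (m)(m³ + 8m² + 20m + 16) + (5m² - 70m - 360)
  m³ + 8m² + 20m + 16 = ((1/5)m + 22/5)(5m² - 70m - 360) + (400m + 1600)
  5m² - 70m - 360 = ((1/80)m - 9/40)(400m + 1600) + (0)
Last nonzero remainder: 400m + 1600. Dividing through by 400 gives the monic gcd m + 4.

4 + m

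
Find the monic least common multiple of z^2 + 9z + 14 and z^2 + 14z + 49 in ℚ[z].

Euclidean algorithm in ℚ[z]:
  z^2 + 9z + 14 = (z^2 + 14z + 49) + (−5z − 35)
  z^2 + 14z + 49 = (−(1/5)z − 7/5)(−5z − 35) + (0)
Last nonzero remainder: −5z − 35. Dividing through by −5 gives the monic gcd z + 7.
Then lcm(f, g) = f·g / gcd(f, g); expanding and making the result monic gives the answer.

z^3 + 16z^2 + 77z + 98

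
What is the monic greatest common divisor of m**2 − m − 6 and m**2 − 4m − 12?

m + 2

Apply the Euclidean algorithm:
  m**2 − m − 6 = (m**2 − 4m − 12) + (3m + 6)
  m**2 − 4m − 12 = ((1/3)m − 2)(3m + 6) + (0)
Last nonzero remainder: 3m + 6. Dividing through by 3 gives the monic gcd m + 2.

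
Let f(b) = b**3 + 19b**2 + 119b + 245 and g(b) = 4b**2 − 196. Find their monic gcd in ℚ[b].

Euclidean algorithm in ℚ[b]:
  b**3 + 19b**2 + 119b + 245 = ((1/4)b + 19/4)(4b**2 − 196) + (168b + 1176)
  4b**2 − 196 = ((1/42)b − 1/6)(168b + 1176) + (0)
Last nonzero remainder: 168b + 1176. Dividing through by 168 gives the monic gcd b + 7.

b + 7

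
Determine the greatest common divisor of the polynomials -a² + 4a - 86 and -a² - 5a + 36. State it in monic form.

1

Euclidean algorithm in ℚ[a]:
  -a² + 4a - 86 = (-a² - 5a + 36) + (9a - 122)
  -a² - 5a + 36 = (-(1/9)a - 167/81)(9a - 122) + (-17458/81)
  9a - 122 = (-(729/17458)a + 4941/8729)(-17458/81) + (0)
The last nonzero remainder is the constant -17458/81, so the polynomials are coprime and gcd = 1.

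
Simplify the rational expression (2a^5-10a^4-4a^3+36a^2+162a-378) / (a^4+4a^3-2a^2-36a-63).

(2a^2-12a+18)/(a+3)

Euclidean algorithm in ℚ[a]:
  2a^5-10a^4-4a^3+36a^2+162a-378 = (2a-18)(a^4+4a^3-2a^2-36a-63) + (72a^3+72a^2-360a-1512)
  a^4+4a^3-2a^2-36a-63 = ((1/72)a+1/24)(72a^3+72a^2-360a-1512) + (0)
Last nonzero remainder: 72a^3+72a^2-360a-1512. Dividing through by 72 gives the monic gcd a^3+a^2-5a-21.
Cancel a^3+a^2-5a-21 from numerator and denominator to get the reduced form.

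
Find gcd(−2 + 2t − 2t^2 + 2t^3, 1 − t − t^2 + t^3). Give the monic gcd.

−1 + t

Apply the Euclidean algorithm:
  2t^3 − 2t^2 + 2t − 2 = (2)(t^3 − t^2 − t + 1) + (4t − 4)
  t^3 − t^2 − t + 1 = ((1/4)t^2 − 1/4)(4t − 4) + (0)
Last nonzero remainder: 4t − 4. Dividing through by 4 gives the monic gcd t − 1.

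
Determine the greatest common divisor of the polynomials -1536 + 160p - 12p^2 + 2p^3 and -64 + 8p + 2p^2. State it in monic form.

1

Repeated division with remainder:
  2p^3 - 12p^2 + 160p - 1536 = (p - 10)(2p^2 + 8p - 64) + (304p - 2176)
  2p^2 + 8p - 64 = ((1/152)p + 53/722)(304p - 2176) + (34560/361)
  304p - 2176 = ((6859/2160)p - 6137/270)(34560/361) + (0)
The last nonzero remainder is the constant 34560/361, so the polynomials are coprime and gcd = 1.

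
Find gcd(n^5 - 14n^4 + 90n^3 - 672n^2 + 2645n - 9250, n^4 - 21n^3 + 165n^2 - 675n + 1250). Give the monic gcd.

Euclidean algorithm in ℚ[n]:
  n^5 - 14n^4 + 90n^3 - 672n^2 + 2645n - 9250 = (n + 7)(n^4 - 21n^3 + 165n^2 - 675n + 1250) + (72n^3 - 1152n^2 + 6120n - 18000)
  n^4 - 21n^3 + 165n^2 - 675n + 1250 = ((1/72)n - 5/72)(72n^3 - 1152n^2 + 6120n - 18000) + (0)
Last nonzero remainder: 72n^3 - 1152n^2 + 6120n - 18000. Dividing through by 72 gives the monic gcd n^3 - 16n^2 + 85n - 250.

n^3 - 16n^2 + 85n - 250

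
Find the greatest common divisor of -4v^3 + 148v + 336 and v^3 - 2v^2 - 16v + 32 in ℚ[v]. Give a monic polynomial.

v + 4

By polynomial division,
  -4v^3 + 148v + 336 = (-4)(v^3 - 2v^2 - 16v + 32) + (-8v^2 + 84v + 464)
  v^3 - 2v^2 - 16v + 32 = (-(1/8)v - 17/16)(-8v^2 + 84v + 464) + ((525/4)v + 525)
  -8v^2 + 84v + 464 = (-(32/525)v + 464/525)((525/4)v + 525) + (0)
Last nonzero remainder: (525/4)v + 525. Dividing through by 525/4 gives the monic gcd v + 4.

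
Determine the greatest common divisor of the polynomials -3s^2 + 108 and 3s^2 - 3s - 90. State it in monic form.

s - 6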